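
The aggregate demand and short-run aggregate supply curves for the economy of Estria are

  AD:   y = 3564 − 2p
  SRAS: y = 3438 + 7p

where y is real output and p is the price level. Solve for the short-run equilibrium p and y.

Set AD = SRAS: 3564 − 2p = 3438 + 7p, so 126 = 9p and p = 14.
Then y = 3564 − 2·14 = 3536.

p = 14, y = 3536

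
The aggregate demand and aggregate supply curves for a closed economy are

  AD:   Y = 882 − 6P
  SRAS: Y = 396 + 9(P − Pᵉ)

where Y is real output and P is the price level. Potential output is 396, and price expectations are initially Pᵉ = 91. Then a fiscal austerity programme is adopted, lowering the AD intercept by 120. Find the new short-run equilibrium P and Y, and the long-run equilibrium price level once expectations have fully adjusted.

Short run: P = 79, Y = 288. Long run: P = 61.

AD shifts left: new AD is Y = 762 − 6P. With Pᵉ = 91, SRAS is Y = 9P − 423.
Short run: 762 − 6P = 9P − 423 gives 1185 = 15P, so P = 79 and Y = 762 − 6·79 = 288.
Y = 288 is below potential 396; expectations adjust and SRAS shifts right until Y = 396.
Long run: on the new AD curve, 396 = 762 − 6P gives P = 61.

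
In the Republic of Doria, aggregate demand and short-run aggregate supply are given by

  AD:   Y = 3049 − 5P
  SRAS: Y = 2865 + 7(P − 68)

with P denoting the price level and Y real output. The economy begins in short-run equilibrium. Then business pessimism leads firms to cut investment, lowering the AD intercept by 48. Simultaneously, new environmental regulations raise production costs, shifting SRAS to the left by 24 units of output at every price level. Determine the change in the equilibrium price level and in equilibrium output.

ΔP = -2, ΔY = -38

After both shocks: AD is Y = 3001 − 5P and SRAS is Y = 2365 + 7P.
Setting them equal: 636 = 12P, so P = 53.
Y = 3001 − 5·53 = 2736.
Initially P = 55, Y = 2774, so ΔP = -2 and ΔY = -38.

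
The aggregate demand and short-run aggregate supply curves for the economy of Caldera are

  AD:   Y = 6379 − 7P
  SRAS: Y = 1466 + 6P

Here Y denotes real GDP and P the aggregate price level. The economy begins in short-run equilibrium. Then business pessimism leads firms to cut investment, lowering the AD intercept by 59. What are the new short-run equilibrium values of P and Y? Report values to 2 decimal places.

This is a negative demand shock: AD shifts left.
New AD: Y = 6320 − 7P.
Set AD = SRAS: 6320 − 7P = 1466 + 6P, so 4854 = 13P and P = 373.38.
Substituting into AD, Y = 3706.31.

P = 373.38, Y = 3706.31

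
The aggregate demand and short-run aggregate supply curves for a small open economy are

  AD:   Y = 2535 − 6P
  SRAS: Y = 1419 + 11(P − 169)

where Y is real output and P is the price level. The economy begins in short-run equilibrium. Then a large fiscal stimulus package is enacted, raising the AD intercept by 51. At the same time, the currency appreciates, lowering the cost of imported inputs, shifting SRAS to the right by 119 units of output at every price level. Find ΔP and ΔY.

After both shocks: AD is Y = 2586 − 6P and SRAS is Y = 11P − 321.
Setting them equal: 2907 = 17P, so P = 171.
Y = 2586 − 6·171 = 1560.
Initially P = 175, Y = 1485, so ΔP = -4 and ΔY = +75.

ΔP = -4, ΔY = +75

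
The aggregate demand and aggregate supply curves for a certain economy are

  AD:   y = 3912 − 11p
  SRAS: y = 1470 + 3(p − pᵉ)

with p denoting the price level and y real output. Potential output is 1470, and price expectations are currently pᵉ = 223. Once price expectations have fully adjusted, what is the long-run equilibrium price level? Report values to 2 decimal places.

Short run: with pᵉ = 223, SRAS is y = 801 + 3p. Setting AD = SRAS gives 3111 = 14p, so p = 222.21 and y = 3912 − 11p = 1467.64.
Output 1467.64 is below potential 1470, so over time expected prices fall and SRAS shifts right until y returns to 1470.
Long run: y = 1470 on the AD curve gives 1470 = 3912 − 11p, so p = 222.00.

Long-run p = 222.00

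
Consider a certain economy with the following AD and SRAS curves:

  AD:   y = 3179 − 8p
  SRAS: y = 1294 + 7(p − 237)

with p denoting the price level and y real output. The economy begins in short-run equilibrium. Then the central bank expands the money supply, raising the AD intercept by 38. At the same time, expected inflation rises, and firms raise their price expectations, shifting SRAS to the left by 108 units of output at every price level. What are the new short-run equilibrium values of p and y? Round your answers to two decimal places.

After both shocks: AD is y = 3217 − 8p and SRAS is y = 7p − 473.
Setting them equal: 3690 = 15p, so p = 246.00.
Substituting into AD, y = 1249.00.

p = 246.00, y = 1249.00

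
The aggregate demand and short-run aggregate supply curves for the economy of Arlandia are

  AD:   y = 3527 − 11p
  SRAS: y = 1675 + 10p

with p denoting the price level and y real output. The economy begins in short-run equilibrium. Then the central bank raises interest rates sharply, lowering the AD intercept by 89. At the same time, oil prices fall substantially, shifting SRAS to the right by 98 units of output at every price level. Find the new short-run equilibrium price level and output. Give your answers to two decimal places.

p = 79.29, y = 2565.86

After both shocks: AD is y = 3438 − 11p and SRAS is y = 1773 + 10p.
Setting them equal: 1665 = 21p, so p = 79.29.
Substituting into AD, y = 2565.86.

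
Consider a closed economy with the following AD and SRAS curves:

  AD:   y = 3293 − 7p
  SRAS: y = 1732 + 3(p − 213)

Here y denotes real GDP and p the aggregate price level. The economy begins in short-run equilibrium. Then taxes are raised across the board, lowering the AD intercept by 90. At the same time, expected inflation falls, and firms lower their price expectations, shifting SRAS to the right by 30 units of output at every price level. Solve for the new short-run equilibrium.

After both shocks: AD is y = 3203 − 7p and SRAS is y = 1123 + 3p.
Setting them equal: 2080 = 10p, so p = 208.
y = 3203 − 7·208 = 1747.

p = 208, y = 1747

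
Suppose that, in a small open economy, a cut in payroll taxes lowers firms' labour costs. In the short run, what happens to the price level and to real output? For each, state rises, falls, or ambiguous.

Price level: falls; output: rises

This is a favourable supply shock: SRAS shifts right.
Moving along the downward-sloping AD curve, P falls and Y rises.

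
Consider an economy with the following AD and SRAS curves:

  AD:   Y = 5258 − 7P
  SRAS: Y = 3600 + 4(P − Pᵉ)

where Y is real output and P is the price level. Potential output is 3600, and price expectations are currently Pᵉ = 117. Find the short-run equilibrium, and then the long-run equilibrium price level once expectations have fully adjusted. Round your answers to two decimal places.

Short run: P = 193.27, Y = 3905.09. Long run: P = 236.86.

Short run: with Pᵉ = 117, SRAS is Y = 3132 + 4P. Setting AD = SRAS gives 2126 = 11P, so P = 193.27 and Y = 5258 − 7P = 3905.09.
Output 3905.09 is above potential 3600, so over time expected prices rise and SRAS shifts left until Y returns to 3600.
Long run: Y = 3600 on the AD curve gives 3600 = 5258 − 7P, so P = 236.86.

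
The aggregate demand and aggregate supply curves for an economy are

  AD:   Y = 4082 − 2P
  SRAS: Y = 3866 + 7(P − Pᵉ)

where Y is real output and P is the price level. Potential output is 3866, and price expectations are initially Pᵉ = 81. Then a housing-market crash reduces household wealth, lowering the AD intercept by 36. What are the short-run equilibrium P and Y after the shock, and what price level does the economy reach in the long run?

Short run: P = 83, Y = 3880. Long run: P = 90.

AD shifts left: new AD is Y = 4046 − 2P. With Pᵉ = 81, SRAS is Y = 3299 + 7P.
Short run: 4046 − 2P = 3299 + 7P gives 747 = 9P, so P = 83 and Y = 4046 − 2·83 = 3880.
Y = 3880 is above potential 3866; expectations adjust and SRAS shifts left until Y = 3866.
Long run: on the new AD curve, 3866 = 4046 − 2P gives P = 90.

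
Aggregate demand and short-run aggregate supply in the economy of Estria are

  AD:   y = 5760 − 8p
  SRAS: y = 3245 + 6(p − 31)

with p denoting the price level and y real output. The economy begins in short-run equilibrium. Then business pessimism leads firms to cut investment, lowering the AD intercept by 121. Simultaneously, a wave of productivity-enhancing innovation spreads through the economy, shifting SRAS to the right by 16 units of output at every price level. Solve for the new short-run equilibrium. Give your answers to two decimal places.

p = 183.14, y = 4173.86

After both shocks: AD is y = 5639 − 8p and SRAS is y = 3075 + 6p.
Setting them equal: 2564 = 14p, so p = 183.14.
Substituting into AD, y = 4173.86.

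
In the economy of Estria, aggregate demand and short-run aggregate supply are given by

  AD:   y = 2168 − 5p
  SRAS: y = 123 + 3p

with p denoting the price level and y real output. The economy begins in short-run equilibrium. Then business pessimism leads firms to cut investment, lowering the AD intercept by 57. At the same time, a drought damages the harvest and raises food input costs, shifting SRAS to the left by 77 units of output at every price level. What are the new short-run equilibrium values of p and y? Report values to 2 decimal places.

p = 258.13, y = 820.38

After both shocks: AD is y = 2111 − 5p and SRAS is y = 46 + 3p.
Setting them equal: 2065 = 8p, so p = 258.13.
Substituting into AD, y = 820.38.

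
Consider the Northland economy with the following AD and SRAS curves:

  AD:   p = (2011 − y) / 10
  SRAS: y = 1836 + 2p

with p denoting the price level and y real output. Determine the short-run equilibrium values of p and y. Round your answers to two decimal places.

Rearrange AD to y = 2011 − 10p.
Set AD = SRAS: 2011 − 10p = 1836 + 2p, so 175 = 12p and p = 14.58.
Substituting into AD, y = 2011 − 10p = 1865.17.

p = 14.58, y = 1865.17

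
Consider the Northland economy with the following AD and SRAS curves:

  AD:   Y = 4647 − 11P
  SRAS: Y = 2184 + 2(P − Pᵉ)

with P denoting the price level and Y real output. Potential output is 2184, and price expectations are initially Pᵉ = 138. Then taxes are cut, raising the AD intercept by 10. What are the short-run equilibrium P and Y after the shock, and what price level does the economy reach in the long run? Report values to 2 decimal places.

Short run: P = 211.46, Y = 2330.92. Long run: P = 224.82.

AD shifts right: new AD is Y = 4657 − 11P. With Pᵉ = 138, SRAS is Y = 1908 + 2P.
Short run: 4657 − 11P = 1908 + 2P gives 2749 = 13P, so P = 211.46 and Y = 4657 − 11P = 2330.92.
Y = 2330.92 is above potential 2184; expectations adjust and SRAS shifts left until Y = 2184.
Long run: on the new AD curve, 2184 = 4657 − 11P gives P = 224.82.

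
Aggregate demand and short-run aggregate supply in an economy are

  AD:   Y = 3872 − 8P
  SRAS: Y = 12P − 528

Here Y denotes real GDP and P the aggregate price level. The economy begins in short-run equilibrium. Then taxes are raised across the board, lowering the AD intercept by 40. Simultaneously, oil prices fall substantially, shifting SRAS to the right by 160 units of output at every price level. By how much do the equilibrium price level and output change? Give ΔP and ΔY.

After both shocks: AD is Y = 3832 − 8P and SRAS is Y = 12P − 368.
Setting them equal: 4200 = 20P, so P = 210.
Y = 3832 − 8·210 = 2152.
Initially P = 220, Y = 2112, so ΔP = -10 and ΔY = +40.

ΔP = -10, ΔY = +40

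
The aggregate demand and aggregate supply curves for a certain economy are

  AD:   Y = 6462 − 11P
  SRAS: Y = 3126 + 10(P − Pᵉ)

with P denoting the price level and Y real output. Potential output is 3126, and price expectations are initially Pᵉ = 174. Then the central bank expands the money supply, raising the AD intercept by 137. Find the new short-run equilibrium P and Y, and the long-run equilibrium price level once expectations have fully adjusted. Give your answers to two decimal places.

AD shifts right: new AD is Y = 6599 − 11P. With Pᵉ = 174, SRAS is Y = 1386 + 10P.
Short run: 6599 − 11P = 1386 + 10P gives 5213 = 21P, so P = 248.24 and Y = 6599 − 11P = 3868.38.
Y = 3868.38 is above potential 3126; expectations adjust and SRAS shifts left until Y = 3126.
Long run: on the new AD curve, 3126 = 6599 − 11P gives P = 315.73.

Short run: P = 248.24, Y = 3868.38. Long run: P = 315.73.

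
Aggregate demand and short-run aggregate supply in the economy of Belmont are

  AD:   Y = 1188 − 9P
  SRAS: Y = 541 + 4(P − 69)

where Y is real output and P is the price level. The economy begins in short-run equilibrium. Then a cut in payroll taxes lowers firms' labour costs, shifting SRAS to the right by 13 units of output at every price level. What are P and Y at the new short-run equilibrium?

This is a positive supply shock: SRAS shifts right.
New SRAS: Y = 278 + 4P.
Set AD = SRAS: 1188 − 9P = 278 + 4P, so 910 = 13P and P = 70.
Y = 1188 − 9·70 = 558.

P = 70, Y = 558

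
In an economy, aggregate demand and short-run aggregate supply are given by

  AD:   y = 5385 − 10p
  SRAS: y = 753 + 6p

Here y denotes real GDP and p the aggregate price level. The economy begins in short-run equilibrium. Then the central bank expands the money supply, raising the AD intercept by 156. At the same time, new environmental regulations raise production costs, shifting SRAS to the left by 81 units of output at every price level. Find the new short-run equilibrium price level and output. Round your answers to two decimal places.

After both shocks: AD is y = 5541 − 10p and SRAS is y = 672 + 6p.
Setting them equal: 4869 = 16p, so p = 304.31.
Substituting into AD, y = 2497.88.

p = 304.31, y = 2497.88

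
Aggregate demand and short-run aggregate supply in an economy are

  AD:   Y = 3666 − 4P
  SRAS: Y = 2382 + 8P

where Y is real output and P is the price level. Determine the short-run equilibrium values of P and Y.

P = 107, Y = 3238

Set AD = SRAS: 3666 − 4P = 2382 + 8P, so 1284 = 12P and P = 107.
Then Y = 3666 − 4·107 = 3238.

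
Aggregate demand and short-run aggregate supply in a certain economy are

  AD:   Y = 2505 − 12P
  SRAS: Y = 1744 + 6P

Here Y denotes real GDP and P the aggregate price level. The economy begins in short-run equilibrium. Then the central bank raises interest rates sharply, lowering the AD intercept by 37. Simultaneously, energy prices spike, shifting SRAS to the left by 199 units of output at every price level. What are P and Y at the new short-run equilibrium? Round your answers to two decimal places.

After both shocks: AD is Y = 2468 − 12P and SRAS is Y = 1545 + 6P.
Setting them equal: 923 = 18P, so P = 51.28.
Substituting into AD, Y = 1852.67.

P = 51.28, Y = 1852.67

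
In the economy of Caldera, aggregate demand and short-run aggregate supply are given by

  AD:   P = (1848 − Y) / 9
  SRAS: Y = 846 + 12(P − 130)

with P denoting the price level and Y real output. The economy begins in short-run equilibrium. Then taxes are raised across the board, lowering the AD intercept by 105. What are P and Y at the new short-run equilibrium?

This is a negative demand shock: AD shifts left.
New AD: Y = 1743 − 9P.
SRAS can be written Y = 12P − 714.
Set AD = SRAS: 1743 − 9P = 12P − 714, so 2457 = 21P and P = 117.
Y = 1743 − 9·117 = 690.

P = 117, Y = 690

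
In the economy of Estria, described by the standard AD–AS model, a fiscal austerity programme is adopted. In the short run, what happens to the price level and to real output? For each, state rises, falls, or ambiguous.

This is a negative demand shock: AD shifts left.
Moving along the upward-sloping SRAS curve, P falls and Y falls.

Price level: falls; output: falls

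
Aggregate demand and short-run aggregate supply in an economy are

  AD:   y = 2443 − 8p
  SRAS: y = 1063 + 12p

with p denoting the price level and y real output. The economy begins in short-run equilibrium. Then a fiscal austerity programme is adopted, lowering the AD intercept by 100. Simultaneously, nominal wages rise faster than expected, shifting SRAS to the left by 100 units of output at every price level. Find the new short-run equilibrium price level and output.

After both shocks: AD is y = 2343 − 8p and SRAS is y = 963 + 12p.
Setting them equal: 1380 = 20p, so p = 69.
y = 2343 − 8·69 = 1791.

p = 69, y = 1791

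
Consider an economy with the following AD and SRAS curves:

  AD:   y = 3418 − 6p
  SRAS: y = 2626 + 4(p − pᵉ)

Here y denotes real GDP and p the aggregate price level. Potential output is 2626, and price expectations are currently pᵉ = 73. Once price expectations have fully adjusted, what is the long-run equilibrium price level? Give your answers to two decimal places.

Long-run p = 132.00

Short run: with pᵉ = 73, SRAS is y = 2334 + 4p. Setting AD = SRAS gives 1084 = 10p, so p = 108.40 and y = 3418 − 6p = 2767.60.
Output 2767.60 is above potential 2626, so over time expected prices rise and SRAS shifts left until y returns to 2626.
Long run: y = 2626 on the AD curve gives 2626 = 3418 − 6p, so p = 132.00.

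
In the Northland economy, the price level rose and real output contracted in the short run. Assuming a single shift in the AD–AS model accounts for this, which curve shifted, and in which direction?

SRAS shifted left

P rose and Y fell. An AD shift moves P and Y in the same direction; an SRAS shift moves them in opposite directions.
Here P and Y moved in opposite directions, so the SRAS curve shifted.
Since Y fell, SRAS shifted left.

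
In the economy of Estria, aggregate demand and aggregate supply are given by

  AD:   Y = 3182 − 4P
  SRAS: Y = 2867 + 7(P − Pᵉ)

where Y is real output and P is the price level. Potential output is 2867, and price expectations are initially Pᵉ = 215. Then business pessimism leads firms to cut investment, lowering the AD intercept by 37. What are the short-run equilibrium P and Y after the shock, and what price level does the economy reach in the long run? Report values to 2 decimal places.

AD shifts left: new AD is Y = 3145 − 4P. With Pᵉ = 215, SRAS is Y = 1362 + 7P.
Short run: 3145 − 4P = 1362 + 7P gives 1783 = 11P, so P = 162.09 and Y = 3145 − 4P = 2496.64.
Y = 2496.64 is below potential 2867; expectations adjust and SRAS shifts right until Y = 2867.
Long run: on the new AD curve, 2867 = 3145 − 4P gives P = 69.50.

Short run: P = 162.09, Y = 2496.64. Long run: P = 69.50.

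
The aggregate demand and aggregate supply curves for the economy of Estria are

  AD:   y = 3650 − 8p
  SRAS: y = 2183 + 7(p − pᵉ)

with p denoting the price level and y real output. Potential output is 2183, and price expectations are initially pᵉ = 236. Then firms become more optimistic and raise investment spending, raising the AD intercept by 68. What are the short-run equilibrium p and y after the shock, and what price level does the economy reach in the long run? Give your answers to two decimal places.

AD shifts right: new AD is y = 3718 − 8p. With pᵉ = 236, SRAS is y = 531 + 7p.
Short run: 3718 − 8p = 531 + 7p gives 3187 = 15p, so p = 212.47 and y = 3718 − 8p = 2018.27.
y = 2018.27 is below potential 2183; expectations adjust and SRAS shifts right until y = 2183.
Long run: on the new AD curve, 2183 = 3718 − 8p gives p = 191.88.

Short run: p = 212.47, y = 2018.27. Long run: p = 191.88.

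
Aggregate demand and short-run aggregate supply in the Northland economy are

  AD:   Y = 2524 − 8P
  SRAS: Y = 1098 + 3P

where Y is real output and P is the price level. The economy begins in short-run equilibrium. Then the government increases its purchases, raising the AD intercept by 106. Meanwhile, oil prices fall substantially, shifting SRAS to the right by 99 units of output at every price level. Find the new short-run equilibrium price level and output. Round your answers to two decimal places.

P = 130.27, Y = 1587.82

After both shocks: AD is Y = 2630 − 8P and SRAS is Y = 1197 + 3P.
Setting them equal: 1433 = 11P, so P = 130.27.
Substituting into AD, Y = 1587.82.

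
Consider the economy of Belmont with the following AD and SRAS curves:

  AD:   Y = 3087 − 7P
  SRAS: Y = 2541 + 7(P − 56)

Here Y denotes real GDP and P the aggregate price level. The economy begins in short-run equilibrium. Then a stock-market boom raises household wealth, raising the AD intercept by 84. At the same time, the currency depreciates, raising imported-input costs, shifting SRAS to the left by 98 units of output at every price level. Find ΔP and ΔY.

After both shocks: AD is Y = 3171 − 7P and SRAS is Y = 2051 + 7P.
Setting them equal: 1120 = 14P, so P = 80.
Y = 3171 − 7·80 = 2611.
Initially P = 67, Y = 2618, so ΔP = +13 and ΔY = -7.

ΔP = +13, ΔY = -7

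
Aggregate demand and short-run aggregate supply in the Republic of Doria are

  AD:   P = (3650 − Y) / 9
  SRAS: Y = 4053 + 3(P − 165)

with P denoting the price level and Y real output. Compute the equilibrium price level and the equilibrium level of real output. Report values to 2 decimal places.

P = 7.67, Y = 3581.00

Write SRAS as Y = 4053 + 3P − 495 = 3558 + 3P.
Rearrange AD to Y = 3650 − 9P.
Set AD = SRAS: 3650 − 9P = 3558 + 3P, so 92 = 12P and P = 7.67.
Substituting into AD, Y = 3650 − 9P = 3581.00.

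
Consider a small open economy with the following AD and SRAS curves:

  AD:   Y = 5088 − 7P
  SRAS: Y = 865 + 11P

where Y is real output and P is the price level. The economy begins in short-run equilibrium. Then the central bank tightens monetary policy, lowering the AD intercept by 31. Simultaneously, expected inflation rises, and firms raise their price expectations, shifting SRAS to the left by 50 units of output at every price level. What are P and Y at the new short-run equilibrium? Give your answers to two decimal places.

After both shocks: AD is Y = 5057 − 7P and SRAS is Y = 815 + 11P.
Setting them equal: 4242 = 18P, so P = 235.67.
Substituting into AD, Y = 3407.33.

P = 235.67, Y = 3407.33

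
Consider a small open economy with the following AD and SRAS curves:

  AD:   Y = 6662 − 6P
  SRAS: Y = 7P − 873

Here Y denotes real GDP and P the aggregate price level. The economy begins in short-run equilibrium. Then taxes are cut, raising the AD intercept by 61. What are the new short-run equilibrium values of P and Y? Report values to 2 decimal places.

P = 584.31, Y = 3217.15

This is a positive demand shock: AD shifts right.
New AD: Y = 6723 − 6P.
Set AD = SRAS: 6723 − 6P = 7P − 873, so 7596 = 13P and P = 584.31.
Substituting into AD, Y = 3217.15.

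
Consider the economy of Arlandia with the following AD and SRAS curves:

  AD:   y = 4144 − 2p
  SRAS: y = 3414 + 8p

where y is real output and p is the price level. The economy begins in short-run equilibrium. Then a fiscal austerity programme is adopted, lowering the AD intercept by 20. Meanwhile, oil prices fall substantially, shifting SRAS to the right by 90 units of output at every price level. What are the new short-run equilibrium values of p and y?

After both shocks: AD is y = 4124 − 2p and SRAS is y = 3504 + 8p.
Setting them equal: 620 = 10p, so p = 62.
y = 4124 − 2·62 = 4000.

p = 62, y = 4000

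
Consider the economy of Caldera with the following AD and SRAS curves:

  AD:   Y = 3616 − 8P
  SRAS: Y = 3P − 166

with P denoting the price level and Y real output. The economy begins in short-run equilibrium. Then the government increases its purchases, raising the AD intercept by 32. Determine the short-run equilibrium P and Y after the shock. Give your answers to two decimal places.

P = 346.73, Y = 874.18

This is a positive demand shock: AD shifts right.
New AD: Y = 3648 − 8P.
Set AD = SRAS: 3648 − 8P = 3P − 166, so 3814 = 11P and P = 346.73.
Substituting into AD, Y = 874.18.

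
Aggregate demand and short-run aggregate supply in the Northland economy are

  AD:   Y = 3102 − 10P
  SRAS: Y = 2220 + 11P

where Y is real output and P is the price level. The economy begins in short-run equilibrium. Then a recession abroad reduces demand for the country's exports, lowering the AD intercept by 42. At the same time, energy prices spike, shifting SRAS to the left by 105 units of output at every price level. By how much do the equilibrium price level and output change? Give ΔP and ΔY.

ΔP = +3, ΔY = -72

After both shocks: AD is Y = 3060 − 10P and SRAS is Y = 2115 + 11P.
Setting them equal: 945 = 21P, so P = 45.
Y = 3060 − 10·45 = 2610.
Initially P = 42, Y = 2682, so ΔP = +3 and ΔY = -72.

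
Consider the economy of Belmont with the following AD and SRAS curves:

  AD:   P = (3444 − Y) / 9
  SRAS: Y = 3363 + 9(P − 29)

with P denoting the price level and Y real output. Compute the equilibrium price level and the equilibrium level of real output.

Write SRAS as Y = 3363 + 9P − 261 = 3102 + 9P.
Rearrange AD to Y = 3444 − 9P.
Set AD = SRAS: 3444 − 9P = 3102 + 9P, so 342 = 18P and P = 19.
Then Y = 3444 − 9·19 = 3273.

P = 19, Y = 3273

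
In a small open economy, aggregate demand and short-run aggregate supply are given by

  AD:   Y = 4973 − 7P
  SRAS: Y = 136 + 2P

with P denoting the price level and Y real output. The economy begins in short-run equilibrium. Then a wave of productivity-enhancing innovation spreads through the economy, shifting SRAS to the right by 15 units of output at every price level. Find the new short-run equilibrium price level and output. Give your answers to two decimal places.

This is a positive supply shock: SRAS shifts right.
New SRAS: Y = 151 + 2P.
Set AD = SRAS: 4973 − 7P = 151 + 2P, so 4822 = 9P and P = 535.78.
Substituting into AD, Y = 1222.56.

P = 535.78, Y = 1222.56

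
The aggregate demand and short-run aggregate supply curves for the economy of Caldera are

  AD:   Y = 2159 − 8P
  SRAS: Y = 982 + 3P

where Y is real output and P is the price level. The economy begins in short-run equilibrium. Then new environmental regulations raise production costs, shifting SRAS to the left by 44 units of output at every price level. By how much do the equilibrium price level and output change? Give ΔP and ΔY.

ΔP = +4, ΔY = -32

This is a negative supply shock: SRAS shifts left.
New SRAS: Y = 938 + 3P.
Set AD = SRAS: 2159 − 8P = 938 + 3P, so 1221 = 11P and P = 111.
Y = 2159 − 8·111 = 1271.
Initially P = 107, Y = 1303, so ΔP = +4 and ΔY = -32.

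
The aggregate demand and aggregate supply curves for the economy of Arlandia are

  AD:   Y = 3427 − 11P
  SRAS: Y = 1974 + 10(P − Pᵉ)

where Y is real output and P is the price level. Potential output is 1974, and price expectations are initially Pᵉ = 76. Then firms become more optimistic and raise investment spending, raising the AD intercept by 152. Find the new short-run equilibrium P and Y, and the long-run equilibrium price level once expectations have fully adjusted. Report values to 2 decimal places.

AD shifts right: new AD is Y = 3579 − 11P. With Pᵉ = 76, SRAS is Y = 1214 + 10P.
Short run: 3579 − 11P = 1214 + 10P gives 2365 = 21P, so P = 112.62 and Y = 3579 − 11P = 2340.19.
Y = 2340.19 is above potential 1974; expectations adjust and SRAS shifts left until Y = 1974.
Long run: on the new AD curve, 1974 = 3579 − 11P gives P = 145.91.

Short run: P = 112.62, Y = 2340.19. Long run: P = 145.91.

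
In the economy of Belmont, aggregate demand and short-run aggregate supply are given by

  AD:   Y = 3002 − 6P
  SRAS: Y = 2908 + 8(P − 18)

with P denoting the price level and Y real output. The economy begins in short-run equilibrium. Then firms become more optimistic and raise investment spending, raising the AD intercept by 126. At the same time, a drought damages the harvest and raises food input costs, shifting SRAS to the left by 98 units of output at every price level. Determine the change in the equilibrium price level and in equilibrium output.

ΔP = +16, ΔY = +30

After both shocks: AD is Y = 3128 − 6P and SRAS is Y = 2666 + 8P.
Setting them equal: 462 = 14P, so P = 33.
Y = 3128 − 6·33 = 2930.
Initially P = 17, Y = 2900, so ΔP = +16 and ΔY = +30.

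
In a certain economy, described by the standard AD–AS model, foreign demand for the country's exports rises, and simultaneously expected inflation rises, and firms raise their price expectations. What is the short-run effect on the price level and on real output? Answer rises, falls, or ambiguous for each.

The first event is a positive demand shock: AD shifts right, which by itself pushes P up and Y up.
The second is an adverse supply shock: SRAS shifts left, which by itself pushes P up and Y down.
Both shocks push P up, so P rises. The two shocks push Y in opposite directions, so the effect on Y is ambiguous.

Price level: rises; output: ambiguous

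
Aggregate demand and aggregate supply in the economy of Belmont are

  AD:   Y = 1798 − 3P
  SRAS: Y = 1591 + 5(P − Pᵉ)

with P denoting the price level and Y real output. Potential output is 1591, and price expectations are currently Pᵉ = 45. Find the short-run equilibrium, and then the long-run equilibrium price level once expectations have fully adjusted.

Short run: P = 54, Y = 1636. Long run: P = 69.

Short run: with Pᵉ = 45, SRAS is Y = 1366 + 5P. Setting AD = SRAS gives 432 = 8P, so P = 54 and Y = 1798 − 3·54 = 1636.
Output 1636 is above potential 1591, so over time expected prices rise and SRAS shifts left until Y returns to 1591.
Long run: Y = 1591 on the AD curve gives 1591 = 1798 − 3P, so P = 69.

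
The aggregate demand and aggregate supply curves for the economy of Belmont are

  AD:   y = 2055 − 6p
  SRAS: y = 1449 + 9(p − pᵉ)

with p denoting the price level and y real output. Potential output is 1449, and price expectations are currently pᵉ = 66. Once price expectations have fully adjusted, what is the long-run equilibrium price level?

Long-run p = 101

Short run: with pᵉ = 66, SRAS is y = 855 + 9p. Setting AD = SRAS gives 1200 = 15p, so p = 80 and y = 2055 − 6·80 = 1575.
Output 1575 is above potential 1449, so over time expected prices rise and SRAS shifts left until y returns to 1449.
Long run: y = 1449 on the AD curve gives 1449 = 2055 − 6p, so p = 101.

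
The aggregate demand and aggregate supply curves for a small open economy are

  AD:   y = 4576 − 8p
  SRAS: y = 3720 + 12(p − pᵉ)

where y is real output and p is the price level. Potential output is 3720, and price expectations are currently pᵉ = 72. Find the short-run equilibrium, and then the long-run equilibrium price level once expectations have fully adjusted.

Short run: p = 86, y = 3888. Long run: p = 107.

Short run: with pᵉ = 72, SRAS is y = 2856 + 12p. Setting AD = SRAS gives 1720 = 20p, so p = 86 and y = 4576 − 8·86 = 3888.
Output 3888 is above potential 3720, so over time expected prices rise and SRAS shifts left until y returns to 3720.
Long run: y = 3720 on the AD curve gives 3720 = 4576 − 8p, so p = 107.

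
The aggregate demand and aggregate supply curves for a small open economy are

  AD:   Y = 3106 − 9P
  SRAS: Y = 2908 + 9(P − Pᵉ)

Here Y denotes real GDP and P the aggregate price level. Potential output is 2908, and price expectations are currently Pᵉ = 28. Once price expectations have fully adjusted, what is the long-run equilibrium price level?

Long-run P = 22

Short run: with Pᵉ = 28, SRAS is Y = 2656 + 9P. Setting AD = SRAS gives 450 = 18P, so P = 25 and Y = 3106 − 9·25 = 2881.
Output 2881 is below potential 2908, so over time expected prices fall and SRAS shifts right until Y returns to 2908.
Long run: Y = 2908 on the AD curve gives 2908 = 3106 − 9P, so P = 22.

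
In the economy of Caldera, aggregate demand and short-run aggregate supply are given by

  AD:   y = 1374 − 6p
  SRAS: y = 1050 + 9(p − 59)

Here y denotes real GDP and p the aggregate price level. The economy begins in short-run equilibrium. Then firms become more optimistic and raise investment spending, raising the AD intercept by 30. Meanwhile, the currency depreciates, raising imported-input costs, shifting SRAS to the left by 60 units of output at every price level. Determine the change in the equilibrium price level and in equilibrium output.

After both shocks: AD is y = 1404 − 6p and SRAS is y = 459 + 9p.
Setting them equal: 945 = 15p, so p = 63.
y = 1404 − 6·63 = 1026.
Initially p = 57, y = 1032, so Δp = +6 and Δy = -6.

Δp = +6, Δy = -6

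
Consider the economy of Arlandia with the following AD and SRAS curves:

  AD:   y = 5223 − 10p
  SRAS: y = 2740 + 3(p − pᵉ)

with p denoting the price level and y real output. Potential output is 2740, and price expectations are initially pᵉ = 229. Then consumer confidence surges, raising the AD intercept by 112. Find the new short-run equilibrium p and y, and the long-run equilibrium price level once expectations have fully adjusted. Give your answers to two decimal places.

AD shifts right: new AD is y = 5335 − 10p. With pᵉ = 229, SRAS is y = 2053 + 3p.
Short run: 5335 − 10p = 2053 + 3p gives 3282 = 13p, so p = 252.46 and y = 5335 − 10p = 2810.38.
y = 2810.38 is above potential 2740; expectations adjust and SRAS shifts left until y = 2740.
Long run: on the new AD curve, 2740 = 5335 − 10p gives p = 259.50.

Short run: p = 252.46, y = 2810.38. Long run: p = 259.50.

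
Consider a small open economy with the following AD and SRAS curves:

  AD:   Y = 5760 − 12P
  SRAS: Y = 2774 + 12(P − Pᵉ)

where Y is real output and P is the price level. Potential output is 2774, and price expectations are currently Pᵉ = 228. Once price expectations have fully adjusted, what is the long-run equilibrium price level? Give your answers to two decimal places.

Short run: with Pᵉ = 228, SRAS is Y = 38 + 12P. Setting AD = SRAS gives 5722 = 24P, so P = 238.42 and Y = 5760 − 12P = 2899.00.
Output 2899.00 is above potential 2774, so over time expected prices rise and SRAS shifts left until Y returns to 2774.
Long run: Y = 2774 on the AD curve gives 2774 = 5760 − 12P, so P = 248.83.

Long-run P = 248.83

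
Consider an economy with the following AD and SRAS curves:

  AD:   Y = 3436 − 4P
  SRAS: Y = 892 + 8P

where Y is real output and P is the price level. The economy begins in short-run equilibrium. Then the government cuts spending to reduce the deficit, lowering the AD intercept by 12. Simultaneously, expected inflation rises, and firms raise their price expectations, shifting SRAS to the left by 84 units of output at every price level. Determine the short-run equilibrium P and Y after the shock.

P = 218, Y = 2552

After both shocks: AD is Y = 3424 − 4P and SRAS is Y = 808 + 8P.
Setting them equal: 2616 = 12P, so P = 218.
Y = 3424 − 4·218 = 2552.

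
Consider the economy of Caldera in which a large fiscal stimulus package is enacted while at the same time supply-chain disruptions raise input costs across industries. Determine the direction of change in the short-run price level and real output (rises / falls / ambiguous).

Price level: rises; output: ambiguous

The first event is a positive demand shock: AD shifts right, which by itself pushes P up and Y up.
The second is an adverse supply shock: SRAS shifts left, which by itself pushes P up and Y down.
Both shocks push P up, so P rises. The two shocks push Y in opposite directions, so the effect on Y is ambiguous.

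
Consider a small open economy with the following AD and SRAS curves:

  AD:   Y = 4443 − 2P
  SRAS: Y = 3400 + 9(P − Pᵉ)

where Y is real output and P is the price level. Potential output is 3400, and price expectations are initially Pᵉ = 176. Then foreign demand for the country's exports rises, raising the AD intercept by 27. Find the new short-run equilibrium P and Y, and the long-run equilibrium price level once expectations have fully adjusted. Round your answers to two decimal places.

AD shifts right: new AD is Y = 4470 − 2P. With Pᵉ = 176, SRAS is Y = 1816 + 9P.
Short run: 4470 − 2P = 1816 + 9P gives 2654 = 11P, so P = 241.27 and Y = 4470 − 2P = 3987.45.
Y = 3987.45 is above potential 3400; expectations adjust and SRAS shifts left until Y = 3400.
Long run: on the new AD curve, 3400 = 4470 − 2P gives P = 535.00.

Short run: P = 241.27, Y = 3987.45. Long run: P = 535.00.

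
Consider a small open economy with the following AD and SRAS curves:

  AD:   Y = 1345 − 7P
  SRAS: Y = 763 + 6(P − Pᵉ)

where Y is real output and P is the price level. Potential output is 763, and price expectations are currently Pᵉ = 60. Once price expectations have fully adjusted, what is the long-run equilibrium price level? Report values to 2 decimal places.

Long-run P = 83.14

Short run: with Pᵉ = 60, SRAS is Y = 403 + 6P. Setting AD = SRAS gives 942 = 13P, so P = 72.46 and Y = 1345 − 7P = 837.77.
Output 837.77 is above potential 763, so over time expected prices rise and SRAS shifts left until Y returns to 763.
Long run: Y = 763 on the AD curve gives 763 = 1345 − 7P, so P = 83.14.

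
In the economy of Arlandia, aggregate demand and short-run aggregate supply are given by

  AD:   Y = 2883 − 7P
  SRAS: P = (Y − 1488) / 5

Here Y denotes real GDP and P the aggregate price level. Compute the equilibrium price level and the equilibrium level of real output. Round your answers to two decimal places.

P = 116.25, Y = 2069.25

Rearrange SRAS to Y = 1488 + 5P.
Set AD = SRAS: 2883 − 7P = 1488 + 5P, so 1395 = 12P and P = 116.25.
Substituting into AD, Y = 2883 − 7P = 2069.25.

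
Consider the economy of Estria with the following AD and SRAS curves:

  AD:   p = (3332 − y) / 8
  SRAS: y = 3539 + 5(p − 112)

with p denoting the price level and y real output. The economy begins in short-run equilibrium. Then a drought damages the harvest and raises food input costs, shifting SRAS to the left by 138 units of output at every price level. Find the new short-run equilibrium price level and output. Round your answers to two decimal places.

p = 37.77, y = 3029.85

This is a negative supply shock: SRAS shifts left.
New SRAS: y = 2841 + 5p.
Set AD = SRAS: 3332 − 8p = 2841 + 5p, so 491 = 13p and p = 37.77.
Substituting into AD, y = 3029.85.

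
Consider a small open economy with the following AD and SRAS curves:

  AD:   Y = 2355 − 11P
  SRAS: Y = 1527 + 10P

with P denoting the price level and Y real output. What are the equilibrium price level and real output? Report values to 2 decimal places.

Set AD = SRAS: 2355 − 11P = 1527 + 10P, so 828 = 21P and P = 39.43.
Substituting into AD, Y = 2355 − 11P = 1921.29.

P = 39.43, Y = 1921.29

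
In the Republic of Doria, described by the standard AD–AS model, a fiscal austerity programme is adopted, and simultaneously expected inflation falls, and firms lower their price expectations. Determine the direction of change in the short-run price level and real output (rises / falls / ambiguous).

Price level: falls; output: ambiguous

The first event is a negative demand shock: AD shifts left, which by itself pushes P down and Y down.
The second is a favourable supply shock: SRAS shifts right, which by itself pushes P down and Y up.
Both shocks push P down, so P falls. The two shocks push Y in opposite directions, so the effect on Y is ambiguous.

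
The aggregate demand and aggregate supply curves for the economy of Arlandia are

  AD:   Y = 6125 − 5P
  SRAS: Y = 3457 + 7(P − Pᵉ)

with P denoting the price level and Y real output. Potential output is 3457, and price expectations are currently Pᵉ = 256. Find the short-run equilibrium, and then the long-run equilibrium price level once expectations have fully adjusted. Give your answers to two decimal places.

Short run: P = 371.67, Y = 4266.67. Long run: P = 533.60.

Short run: with Pᵉ = 256, SRAS is Y = 1665 + 7P. Setting AD = SRAS gives 4460 = 12P, so P = 371.67 and Y = 6125 − 5P = 4266.67.
Output 4266.67 is above potential 3457, so over time expected prices rise and SRAS shifts left until Y returns to 3457.
Long run: Y = 3457 on the AD curve gives 3457 = 6125 − 5P, so P = 533.60.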